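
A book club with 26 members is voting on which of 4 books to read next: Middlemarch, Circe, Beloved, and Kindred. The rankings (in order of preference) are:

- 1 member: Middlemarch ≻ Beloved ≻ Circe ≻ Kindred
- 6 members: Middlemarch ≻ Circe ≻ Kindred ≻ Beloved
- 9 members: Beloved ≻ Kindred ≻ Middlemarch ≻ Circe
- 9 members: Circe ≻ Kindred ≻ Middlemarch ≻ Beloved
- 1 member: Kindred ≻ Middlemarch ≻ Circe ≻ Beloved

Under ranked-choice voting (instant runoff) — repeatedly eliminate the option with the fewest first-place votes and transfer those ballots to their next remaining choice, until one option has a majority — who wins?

Round 1: Middlemarch 7, Circe 9, Beloved 9, Kindred 1. Eliminate Kindred.
Round 2: Middlemarch 8, Circe 9, Beloved 9. Eliminate Middlemarch.
Round 3: Circe 16, Beloved 10. Circe has a majority.

Circe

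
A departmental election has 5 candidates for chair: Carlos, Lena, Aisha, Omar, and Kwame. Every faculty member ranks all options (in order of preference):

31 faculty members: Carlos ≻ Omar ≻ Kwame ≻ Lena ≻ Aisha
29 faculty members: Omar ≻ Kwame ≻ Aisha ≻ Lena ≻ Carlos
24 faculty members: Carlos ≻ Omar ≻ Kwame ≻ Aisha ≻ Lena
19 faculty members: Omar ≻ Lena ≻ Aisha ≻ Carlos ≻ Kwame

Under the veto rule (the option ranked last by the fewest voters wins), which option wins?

Omar

Last-place votes: Carlos 29, Lena 24, Aisha 31, Omar 0, Kwame 19.
Omar is ranked last by the fewest voters, so Omar wins.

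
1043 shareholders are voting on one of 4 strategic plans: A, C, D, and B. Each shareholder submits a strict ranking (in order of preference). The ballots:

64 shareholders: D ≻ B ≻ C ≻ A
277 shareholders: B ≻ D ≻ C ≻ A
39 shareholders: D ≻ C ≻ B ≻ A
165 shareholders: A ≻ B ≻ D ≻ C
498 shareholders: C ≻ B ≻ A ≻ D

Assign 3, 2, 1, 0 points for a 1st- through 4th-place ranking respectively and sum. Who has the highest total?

B

A: 64·0 + 277·0 + 39·0 + 165·3 + 498·1 = 993
C: 64·1 + 277·1 + 39·2 + 165·0 + 498·3 = 1913
D: 64·3 + 277·2 + 39·3 + 165·1 + 498·0 = 1028
B: 64·2 + 277·3 + 39·1 + 165·2 + 498·2 = 2324
B has the highest Borda score (2324).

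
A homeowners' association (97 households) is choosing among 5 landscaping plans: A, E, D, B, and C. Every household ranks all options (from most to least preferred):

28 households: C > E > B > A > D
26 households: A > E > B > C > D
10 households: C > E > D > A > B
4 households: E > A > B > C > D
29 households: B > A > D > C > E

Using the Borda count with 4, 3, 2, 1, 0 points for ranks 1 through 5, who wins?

A: 28·1 + 26·4 + 10·1 + 4·3 + 29·3 = 241
E: 28·3 + 26·3 + 10·3 + 4·4 + 29·0 = 208
D: 28·0 + 26·0 + 10·2 + 4·0 + 29·2 = 78
B: 28·2 + 26·2 + 10·0 + 4·2 + 29·4 = 232
C: 28·4 + 26·1 + 10·4 + 4·1 + 29·1 = 211
A has the highest Borda score (241).

A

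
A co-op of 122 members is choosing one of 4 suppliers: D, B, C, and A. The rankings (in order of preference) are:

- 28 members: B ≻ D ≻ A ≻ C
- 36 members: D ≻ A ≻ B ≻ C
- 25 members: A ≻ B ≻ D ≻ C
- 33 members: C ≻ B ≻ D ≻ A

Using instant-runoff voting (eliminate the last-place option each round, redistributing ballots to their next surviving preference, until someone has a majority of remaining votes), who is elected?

Round 1: D 36, B 28, C 33, A 25. Eliminate A.
Round 2: D 36, B 53, C 33. Eliminate C.
Round 3: D 36, B 86. B has a majority.

B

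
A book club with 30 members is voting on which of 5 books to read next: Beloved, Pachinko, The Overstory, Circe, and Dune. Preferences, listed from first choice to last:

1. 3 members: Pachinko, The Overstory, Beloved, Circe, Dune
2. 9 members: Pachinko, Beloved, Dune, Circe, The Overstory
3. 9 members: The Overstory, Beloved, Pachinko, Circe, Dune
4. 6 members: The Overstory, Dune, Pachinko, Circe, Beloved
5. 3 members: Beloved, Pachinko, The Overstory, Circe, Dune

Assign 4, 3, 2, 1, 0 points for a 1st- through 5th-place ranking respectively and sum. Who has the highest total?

Pachinko

Beloved: 3·2 + 9·3 + 9·3 + 6·0 + 3·4 = 72
Pachinko: 3·4 + 9·4 + 9·2 + 6·2 + 3·3 = 87
The Overstory: 3·3 + 9·0 + 9·4 + 6·4 + 3·2 = 75
Circe: 3·1 + 9·1 + 9·1 + 6·1 + 3·1 = 30
Dune: 3·0 + 9·2 + 9·0 + 6·3 + 3·0 = 36
Pachinko has the highest Borda score (87).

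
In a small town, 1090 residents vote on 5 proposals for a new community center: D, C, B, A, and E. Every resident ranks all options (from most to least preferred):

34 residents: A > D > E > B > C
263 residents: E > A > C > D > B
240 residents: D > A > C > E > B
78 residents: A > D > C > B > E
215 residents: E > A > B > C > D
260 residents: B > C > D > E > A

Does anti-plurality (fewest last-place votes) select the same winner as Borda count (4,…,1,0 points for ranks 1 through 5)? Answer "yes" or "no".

Anti-plurality — last-place votes: D 215, C 34, B 503, A 260, E 78. Winner: C.
Borda — scores: D 2079, C 2157, B 1582, A 2602, E 2480. Winner: A.
The two methods disagree.

no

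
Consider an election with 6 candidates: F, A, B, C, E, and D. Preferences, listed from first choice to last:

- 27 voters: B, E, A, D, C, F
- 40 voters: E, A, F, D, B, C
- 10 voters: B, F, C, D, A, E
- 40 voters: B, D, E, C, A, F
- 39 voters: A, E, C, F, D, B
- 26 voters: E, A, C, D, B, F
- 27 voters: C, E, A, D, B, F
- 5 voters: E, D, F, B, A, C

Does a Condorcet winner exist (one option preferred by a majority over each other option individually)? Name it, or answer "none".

E vs F: 204–10 for E.
E vs A: 165–49 for E.
E vs B: 137–77 for E.
E vs C: 177–37 for E.
E vs D: 164–50 for E.
E beats every other option head-to-head.

E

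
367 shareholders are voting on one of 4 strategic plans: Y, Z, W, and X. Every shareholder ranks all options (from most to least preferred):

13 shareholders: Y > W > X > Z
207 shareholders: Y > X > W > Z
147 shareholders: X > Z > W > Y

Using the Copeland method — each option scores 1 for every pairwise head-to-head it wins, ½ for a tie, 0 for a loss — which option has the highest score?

Y

Y: beats Z, W, and X → score 3.
Z: loses to Y, W, and X → score 0.
W: beats Z; loses to Y and X → score 1.
X: beats Z and W; loses to Y → score 2.
Y has the best pairwise record.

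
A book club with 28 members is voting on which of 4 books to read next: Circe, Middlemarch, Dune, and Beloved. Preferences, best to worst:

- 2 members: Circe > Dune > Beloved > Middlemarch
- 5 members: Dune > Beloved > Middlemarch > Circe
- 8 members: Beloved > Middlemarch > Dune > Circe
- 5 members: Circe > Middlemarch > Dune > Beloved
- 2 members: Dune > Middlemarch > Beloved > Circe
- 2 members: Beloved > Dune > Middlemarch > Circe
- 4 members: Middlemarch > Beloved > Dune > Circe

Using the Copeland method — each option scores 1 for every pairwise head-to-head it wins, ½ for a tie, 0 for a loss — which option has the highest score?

Beloved

Circe: loses to Middlemarch, Dune, and Beloved → score 0.
Middlemarch: beats Circe and Dune; loses to Beloved → score 2.
Dune: beats Circe; ties Beloved; loses to Middlemarch → score 1.5.
Beloved: beats Circe and Middlemarch; ties Dune → score 2.5.
Beloved has the best pairwise record.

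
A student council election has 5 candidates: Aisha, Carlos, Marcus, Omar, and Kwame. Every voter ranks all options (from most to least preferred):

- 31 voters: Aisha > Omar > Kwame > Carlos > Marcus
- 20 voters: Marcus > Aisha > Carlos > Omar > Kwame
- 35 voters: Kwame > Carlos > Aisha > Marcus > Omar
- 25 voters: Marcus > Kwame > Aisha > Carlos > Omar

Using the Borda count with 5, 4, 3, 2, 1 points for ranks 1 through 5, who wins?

Aisha

Aisha: 31·5 + 20·4 + 35·3 + 25·3 = 415
Carlos: 31·2 + 20·3 + 35·4 + 25·2 = 312
Marcus: 31·1 + 20·5 + 35·2 + 25·5 = 326
Omar: 31·4 + 20·2 + 35·1 + 25·1 = 224
Kwame: 31·3 + 20·1 + 35·5 + 25·4 = 388
Aisha has the highest Borda score (415).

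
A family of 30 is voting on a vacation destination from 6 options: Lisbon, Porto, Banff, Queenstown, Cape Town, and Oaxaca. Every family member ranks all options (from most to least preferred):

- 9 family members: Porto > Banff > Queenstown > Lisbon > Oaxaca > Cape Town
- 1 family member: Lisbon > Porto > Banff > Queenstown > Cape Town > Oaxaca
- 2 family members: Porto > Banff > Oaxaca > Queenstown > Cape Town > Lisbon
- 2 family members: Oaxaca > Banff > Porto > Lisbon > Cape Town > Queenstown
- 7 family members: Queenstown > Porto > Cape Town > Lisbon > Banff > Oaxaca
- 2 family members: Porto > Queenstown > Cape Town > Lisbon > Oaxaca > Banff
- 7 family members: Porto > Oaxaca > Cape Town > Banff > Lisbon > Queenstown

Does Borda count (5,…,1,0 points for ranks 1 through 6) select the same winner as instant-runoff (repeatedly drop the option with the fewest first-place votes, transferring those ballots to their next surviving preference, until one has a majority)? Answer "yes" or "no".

yes

Borda — scores: Lisbon 52, Porto 138, Banff 76, Queenstown 76, Cape Town 53, Oaxaca 55. Winner: Porto.
Instant-runoff — R1 Lisbon 1, Porto 20, Banff 0, Queenstown 7, Cape Town 0, Oaxaca 2 (Porto winner). Winner: Porto.
The two methods agree.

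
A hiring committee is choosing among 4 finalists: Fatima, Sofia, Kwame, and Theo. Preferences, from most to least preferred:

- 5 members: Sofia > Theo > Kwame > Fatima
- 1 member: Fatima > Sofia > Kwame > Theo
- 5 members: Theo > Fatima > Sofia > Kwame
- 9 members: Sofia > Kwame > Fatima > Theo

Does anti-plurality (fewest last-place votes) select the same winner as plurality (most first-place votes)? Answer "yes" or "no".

yes

Anti-plurality — last-place votes: Fatima 5, Sofia 0, Kwame 5, Theo 10. Winner: Sofia.
Plurality — first-place votes: Fatima 1, Sofia 14, Kwame 0, Theo 5. Winner: Sofia.
The two methods agree.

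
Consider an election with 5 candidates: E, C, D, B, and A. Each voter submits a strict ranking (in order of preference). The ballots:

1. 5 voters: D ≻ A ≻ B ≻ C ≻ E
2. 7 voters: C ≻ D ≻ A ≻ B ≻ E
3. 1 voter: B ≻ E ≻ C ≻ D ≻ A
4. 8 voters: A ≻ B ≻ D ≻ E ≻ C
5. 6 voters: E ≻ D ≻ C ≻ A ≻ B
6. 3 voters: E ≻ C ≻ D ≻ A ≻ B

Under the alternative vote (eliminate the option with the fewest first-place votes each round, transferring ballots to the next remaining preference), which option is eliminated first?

Round 1: E 9, C 7, D 5, B 1, A 8. Eliminate B.

B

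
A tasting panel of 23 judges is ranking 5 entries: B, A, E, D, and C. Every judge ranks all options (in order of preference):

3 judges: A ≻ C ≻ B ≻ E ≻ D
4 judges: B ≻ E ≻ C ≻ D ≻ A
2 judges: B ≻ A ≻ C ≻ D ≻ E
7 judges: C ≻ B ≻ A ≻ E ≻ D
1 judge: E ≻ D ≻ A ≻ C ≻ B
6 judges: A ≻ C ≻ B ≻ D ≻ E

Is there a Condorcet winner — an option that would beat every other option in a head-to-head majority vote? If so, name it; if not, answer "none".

none

Checking pairwise contests:
C beats B 17–6.
B beats A 13–10.
B beats E 22–1.
B beats D 22–1.
A beats C 12–11.
Every option loses at least one head-to-head, so there is no Condorcet winner.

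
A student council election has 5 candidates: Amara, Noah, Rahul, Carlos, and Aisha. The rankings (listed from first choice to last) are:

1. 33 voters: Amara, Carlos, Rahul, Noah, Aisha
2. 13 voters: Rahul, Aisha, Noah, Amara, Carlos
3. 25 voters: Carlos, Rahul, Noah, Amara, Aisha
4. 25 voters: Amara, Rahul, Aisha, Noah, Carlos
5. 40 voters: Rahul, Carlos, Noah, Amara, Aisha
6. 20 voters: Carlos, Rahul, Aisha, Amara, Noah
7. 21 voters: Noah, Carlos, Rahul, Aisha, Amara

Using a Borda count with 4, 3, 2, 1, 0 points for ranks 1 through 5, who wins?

Amara: 33·4 + 13·1 + 25·1 + 25·4 + 40·1 + 20·1 + 21·0 = 330
Noah: 33·1 + 13·2 + 25·2 + 25·1 + 40·2 + 20·0 + 21·4 = 298
Rahul: 33·2 + 13·4 + 25·3 + 25·3 + 40·4 + 20·3 + 21·2 = 530
Carlos: 33·3 + 13·0 + 25·4 + 25·0 + 40·3 + 20·4 + 21·3 = 462
Aisha: 33·0 + 13·3 + 25·0 + 25·2 + 40·0 + 20·2 + 21·1 = 150
Rahul has the highest Borda score (530).

Rahul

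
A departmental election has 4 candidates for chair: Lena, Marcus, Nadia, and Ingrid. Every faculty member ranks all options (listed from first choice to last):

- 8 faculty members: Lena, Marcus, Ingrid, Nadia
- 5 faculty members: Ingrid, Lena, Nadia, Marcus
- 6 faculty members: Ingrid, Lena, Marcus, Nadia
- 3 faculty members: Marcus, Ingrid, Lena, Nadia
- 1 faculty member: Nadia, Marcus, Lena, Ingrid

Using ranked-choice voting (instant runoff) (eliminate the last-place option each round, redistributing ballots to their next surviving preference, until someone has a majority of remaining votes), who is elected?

Round 1: Lena 8, Marcus 3, Nadia 1, Ingrid 11. Eliminate Nadia.
Round 2: Lena 8, Marcus 4, Ingrid 11. Eliminate Marcus.
Round 3: Lena 9, Ingrid 14. Ingrid has a majority.

Ingrid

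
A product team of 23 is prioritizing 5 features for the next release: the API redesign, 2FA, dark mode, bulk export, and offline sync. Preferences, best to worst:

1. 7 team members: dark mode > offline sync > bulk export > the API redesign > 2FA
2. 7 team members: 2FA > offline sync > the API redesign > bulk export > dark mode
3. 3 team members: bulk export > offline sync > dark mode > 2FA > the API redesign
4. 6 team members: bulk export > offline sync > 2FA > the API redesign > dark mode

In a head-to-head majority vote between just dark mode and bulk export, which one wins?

Voters preferring dark mode to bulk export: 7; preferring bulk export to dark mode: 16.
bulk export wins the head-to-head.

bulk export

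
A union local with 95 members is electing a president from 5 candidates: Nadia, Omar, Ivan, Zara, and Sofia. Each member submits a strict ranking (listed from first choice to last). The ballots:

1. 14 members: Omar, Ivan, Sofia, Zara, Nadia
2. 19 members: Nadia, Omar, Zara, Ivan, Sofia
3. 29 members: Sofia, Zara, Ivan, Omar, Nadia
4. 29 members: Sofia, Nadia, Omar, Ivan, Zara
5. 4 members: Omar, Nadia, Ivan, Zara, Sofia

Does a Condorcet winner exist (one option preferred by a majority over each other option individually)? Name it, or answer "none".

Sofia

Sofia vs Nadia: 72–23 for Sofia.
Sofia vs Omar: 58–37 for Sofia.
Sofia vs Ivan: 58–37 for Sofia.
Sofia vs Zara: 72–23 for Sofia.
Sofia beats every other option head-to-head.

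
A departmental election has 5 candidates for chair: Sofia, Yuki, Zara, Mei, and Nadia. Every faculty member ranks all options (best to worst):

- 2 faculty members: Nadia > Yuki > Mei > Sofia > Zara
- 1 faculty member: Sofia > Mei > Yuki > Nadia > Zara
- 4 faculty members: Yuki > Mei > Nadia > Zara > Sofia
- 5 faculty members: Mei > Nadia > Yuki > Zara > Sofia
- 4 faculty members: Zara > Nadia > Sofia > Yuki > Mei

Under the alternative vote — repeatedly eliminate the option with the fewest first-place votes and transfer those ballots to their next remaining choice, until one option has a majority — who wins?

Yuki

Round 1: Sofia 1, Yuki 4, Zara 4, Mei 5, Nadia 2. Eliminate Sofia.
Round 2: Yuki 4, Zara 4, Mei 6, Nadia 2. Eliminate Nadia.
Round 3: Yuki 6, Zara 4, Mei 6. Eliminate Zara.
Round 4: Yuki 10, Mei 6. Yuki has a majority.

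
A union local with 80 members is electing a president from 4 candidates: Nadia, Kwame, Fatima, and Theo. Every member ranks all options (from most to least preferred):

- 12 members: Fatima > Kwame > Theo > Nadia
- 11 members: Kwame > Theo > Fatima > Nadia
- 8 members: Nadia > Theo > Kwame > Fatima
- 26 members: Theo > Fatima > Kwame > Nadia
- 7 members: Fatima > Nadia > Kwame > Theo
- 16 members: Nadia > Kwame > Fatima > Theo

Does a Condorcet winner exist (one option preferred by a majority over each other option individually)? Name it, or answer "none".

none

Checking pairwise contests:
Kwame beats Nadia 49–31.
Fatima beats Kwame 45–35.
Theo beats Fatima 45–35.
Kwame beats Theo 46–34.
Every option loses at least one head-to-head, so there is no Condorcet winner.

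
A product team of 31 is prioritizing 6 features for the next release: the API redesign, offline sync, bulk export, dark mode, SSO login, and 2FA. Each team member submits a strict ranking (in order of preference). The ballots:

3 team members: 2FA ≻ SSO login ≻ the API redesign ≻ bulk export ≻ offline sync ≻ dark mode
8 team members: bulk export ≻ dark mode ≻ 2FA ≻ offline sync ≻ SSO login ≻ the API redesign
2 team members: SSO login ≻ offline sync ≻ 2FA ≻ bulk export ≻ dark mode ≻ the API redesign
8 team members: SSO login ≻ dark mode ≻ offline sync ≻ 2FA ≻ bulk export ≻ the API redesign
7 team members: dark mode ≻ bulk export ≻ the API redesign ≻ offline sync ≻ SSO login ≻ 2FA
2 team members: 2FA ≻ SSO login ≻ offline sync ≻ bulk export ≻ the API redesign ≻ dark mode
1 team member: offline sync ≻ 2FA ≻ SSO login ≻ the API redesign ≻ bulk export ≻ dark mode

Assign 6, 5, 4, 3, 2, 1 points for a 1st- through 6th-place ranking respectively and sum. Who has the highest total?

dark mode

the API redesign: 3·4 + 8·1 + 2·1 + 8·1 + 7·4 + 2·2 + 1·3 = 65
offline sync: 3·2 + 8·3 + 2·5 + 8·4 + 7·3 + 2·4 + 1·6 = 107
bulk export: 3·3 + 8·6 + 2·3 + 8·2 + 7·5 + 2·3 + 1·2 = 122
dark mode: 3·1 + 8·5 + 2·2 + 8·5 + 7·6 + 2·1 + 1·1 = 132
SSO login: 3·5 + 8·2 + 2·6 + 8·6 + 7·2 + 2·5 + 1·4 = 119
2FA: 3·6 + 8·4 + 2·4 + 8·3 + 7·1 + 2·6 + 1·5 = 106
dark mode has the highest Borda score (132).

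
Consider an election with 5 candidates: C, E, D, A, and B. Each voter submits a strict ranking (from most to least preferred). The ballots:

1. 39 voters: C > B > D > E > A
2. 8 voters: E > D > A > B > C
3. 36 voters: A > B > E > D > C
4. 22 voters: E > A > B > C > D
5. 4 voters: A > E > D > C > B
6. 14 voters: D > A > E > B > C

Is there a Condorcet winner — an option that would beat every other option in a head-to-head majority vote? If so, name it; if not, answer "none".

none

Checking pairwise contests:
E beats C 84–39.
B beats E 75–48.
E beats D 70–53.
E beats A 69–54.
A beats B 84–39.
Every option loses at least one head-to-head, so there is no Condorcet winner.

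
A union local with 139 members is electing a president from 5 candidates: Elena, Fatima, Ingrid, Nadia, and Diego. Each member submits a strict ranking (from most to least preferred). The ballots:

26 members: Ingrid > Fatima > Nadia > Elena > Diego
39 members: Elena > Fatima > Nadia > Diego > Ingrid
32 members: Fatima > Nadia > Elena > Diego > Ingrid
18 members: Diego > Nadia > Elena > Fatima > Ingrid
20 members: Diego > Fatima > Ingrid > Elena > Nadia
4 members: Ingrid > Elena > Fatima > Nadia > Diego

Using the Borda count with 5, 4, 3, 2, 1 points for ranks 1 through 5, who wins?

Elena: 26·2 + 39·5 + 32·3 + 18·3 + 20·2 + 4·4 = 453
Fatima: 26·4 + 39·4 + 32·5 + 18·2 + 20·4 + 4·3 = 548
Ingrid: 26·5 + 39·1 + 32·1 + 18·1 + 20·3 + 4·5 = 299
Nadia: 26·3 + 39·3 + 32·4 + 18·4 + 20·1 + 4·2 = 423
Diego: 26·1 + 39·2 + 32·2 + 18·5 + 20·5 + 4·1 = 362
Fatima has the highest Borda score (548).

Fatima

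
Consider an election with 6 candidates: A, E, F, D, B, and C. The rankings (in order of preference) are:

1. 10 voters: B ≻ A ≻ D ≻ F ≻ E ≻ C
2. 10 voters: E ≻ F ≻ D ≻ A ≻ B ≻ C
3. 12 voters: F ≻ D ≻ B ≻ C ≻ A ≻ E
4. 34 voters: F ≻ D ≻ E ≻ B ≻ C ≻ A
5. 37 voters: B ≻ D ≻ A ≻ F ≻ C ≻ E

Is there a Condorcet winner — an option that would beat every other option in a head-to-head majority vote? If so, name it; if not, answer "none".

F vs A: 56–47 for F.
F vs E: 93–10 for F.
F vs D: 56–47 for F.
F vs B: 56–47 for F.
F vs C: 103–0 for F.
F beats every other option head-to-head.

F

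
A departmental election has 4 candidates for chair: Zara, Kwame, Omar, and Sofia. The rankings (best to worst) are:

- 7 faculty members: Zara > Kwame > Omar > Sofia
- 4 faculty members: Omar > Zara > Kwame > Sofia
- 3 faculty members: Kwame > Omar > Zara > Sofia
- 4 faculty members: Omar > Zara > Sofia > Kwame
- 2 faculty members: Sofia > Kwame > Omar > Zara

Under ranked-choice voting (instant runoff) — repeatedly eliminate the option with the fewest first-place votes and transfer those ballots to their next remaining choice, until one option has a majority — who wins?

Omar

Round 1: Zara 7, Kwame 3, Omar 8, Sofia 2. Eliminate Sofia.
Round 2: Zara 7, Kwame 5, Omar 8. Eliminate Kwame.
Round 3: Zara 7, Omar 13. Omar has a majority.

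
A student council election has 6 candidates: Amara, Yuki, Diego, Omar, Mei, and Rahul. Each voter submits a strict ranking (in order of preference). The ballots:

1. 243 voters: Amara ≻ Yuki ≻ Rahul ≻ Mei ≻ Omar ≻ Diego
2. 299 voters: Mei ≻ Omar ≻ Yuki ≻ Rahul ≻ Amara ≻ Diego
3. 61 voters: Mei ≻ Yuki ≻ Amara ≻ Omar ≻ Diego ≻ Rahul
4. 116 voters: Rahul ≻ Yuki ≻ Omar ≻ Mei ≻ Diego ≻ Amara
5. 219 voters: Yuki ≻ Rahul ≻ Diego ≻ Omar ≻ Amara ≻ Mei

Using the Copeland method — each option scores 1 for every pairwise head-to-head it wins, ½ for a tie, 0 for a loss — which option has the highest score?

Amara: beats Diego; loses to Yuki, Omar, Mei, and Rahul → score 1.
Yuki: beats Amara, Diego, Omar, Mei, and Rahul → score 5.
Diego: loses to Amara, Yuki, Omar, Mei, and Rahul → score 0.
Omar: beats Amara and Diego; loses to Yuki, Mei, and Rahul → score 2.
Mei: beats Amara, Diego, and Omar; loses to Yuki and Rahul → score 3.
Rahul: beats Amara, Diego, Omar, and Mei; loses to Yuki → score 4.
Yuki has the best pairwise record.

Yuki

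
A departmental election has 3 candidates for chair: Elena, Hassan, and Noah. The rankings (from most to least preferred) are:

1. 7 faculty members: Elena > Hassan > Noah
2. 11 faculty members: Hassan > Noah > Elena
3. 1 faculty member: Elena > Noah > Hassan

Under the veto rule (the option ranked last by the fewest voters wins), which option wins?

Last-place votes: Elena 11, Hassan 1, Noah 7.
Hassan is ranked last by the fewest voters, so Hassan wins.

Hassan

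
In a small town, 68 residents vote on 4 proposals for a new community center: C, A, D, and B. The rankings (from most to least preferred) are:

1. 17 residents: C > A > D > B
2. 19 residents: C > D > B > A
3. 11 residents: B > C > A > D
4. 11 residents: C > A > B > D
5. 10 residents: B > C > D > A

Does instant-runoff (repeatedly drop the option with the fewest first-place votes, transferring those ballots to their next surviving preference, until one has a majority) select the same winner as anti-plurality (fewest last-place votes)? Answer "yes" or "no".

yes

Instant-runoff — R1 C 47, A 0, D 0, B 21 (C winner). Winner: C.
Anti-plurality — last-place votes: C 0, A 29, D 22, B 17. Winner: C.
The two methods agree.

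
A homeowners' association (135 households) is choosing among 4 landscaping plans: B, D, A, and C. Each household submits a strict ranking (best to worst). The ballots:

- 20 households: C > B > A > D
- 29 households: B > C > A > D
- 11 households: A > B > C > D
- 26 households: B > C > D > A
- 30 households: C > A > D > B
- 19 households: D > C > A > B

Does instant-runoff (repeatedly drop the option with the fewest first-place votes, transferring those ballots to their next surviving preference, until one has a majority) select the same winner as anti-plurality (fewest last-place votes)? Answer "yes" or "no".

yes

Instant-runoff — R1 B 55, D 19, A 11, C 50 (A out); R2 B 66, D 19, C 50 (D out); R3 B 66, C 69 (C winner). Winner: C.
Anti-plurality — last-place votes: B 49, D 60, A 26, C 0. Winner: C.
The two methods agree.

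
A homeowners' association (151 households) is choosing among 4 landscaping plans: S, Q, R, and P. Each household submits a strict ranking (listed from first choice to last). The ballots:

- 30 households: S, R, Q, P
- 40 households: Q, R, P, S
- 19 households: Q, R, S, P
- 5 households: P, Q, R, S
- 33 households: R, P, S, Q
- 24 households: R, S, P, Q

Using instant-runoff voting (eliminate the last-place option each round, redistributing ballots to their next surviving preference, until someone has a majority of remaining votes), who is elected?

R

Round 1: S 30, Q 59, R 57, P 5. Eliminate P.
Round 2: S 30, Q 64, R 57. Eliminate S.
Round 3: Q 64, R 87. R has a majority.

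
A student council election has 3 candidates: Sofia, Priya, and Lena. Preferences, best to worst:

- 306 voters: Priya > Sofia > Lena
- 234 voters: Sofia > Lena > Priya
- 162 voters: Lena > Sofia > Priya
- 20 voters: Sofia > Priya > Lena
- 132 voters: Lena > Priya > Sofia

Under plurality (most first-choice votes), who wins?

Priya

First-place votes: Sofia 254, Priya 306, Lena 294.
Priya has the most first-place votes.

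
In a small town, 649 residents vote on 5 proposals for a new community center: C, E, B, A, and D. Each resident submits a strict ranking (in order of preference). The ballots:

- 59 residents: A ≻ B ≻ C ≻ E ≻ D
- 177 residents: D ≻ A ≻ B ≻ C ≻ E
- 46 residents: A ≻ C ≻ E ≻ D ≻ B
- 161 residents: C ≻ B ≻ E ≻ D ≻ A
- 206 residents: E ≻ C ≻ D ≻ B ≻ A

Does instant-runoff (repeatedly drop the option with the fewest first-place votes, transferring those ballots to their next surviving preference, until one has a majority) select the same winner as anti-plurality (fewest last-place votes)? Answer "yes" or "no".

Instant-runoff — R1 C 161, E 206, B 0, A 105, D 177 (B out); R2 C 161, E 206, A 105, D 177 (A out); R3 C 266, E 206, D 177 (D out); R4 C 443, E 206 (C winner). Winner: C.
Anti-plurality — last-place votes: C 0, E 177, B 46, A 367, D 59. Winner: C.
The two methods agree.

yes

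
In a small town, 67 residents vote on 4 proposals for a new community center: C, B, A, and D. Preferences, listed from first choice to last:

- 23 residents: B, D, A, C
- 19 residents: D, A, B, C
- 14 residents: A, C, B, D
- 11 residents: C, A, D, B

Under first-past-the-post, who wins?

First-place votes: C 11, B 23, A 14, D 19.
B has the most first-place votes.

B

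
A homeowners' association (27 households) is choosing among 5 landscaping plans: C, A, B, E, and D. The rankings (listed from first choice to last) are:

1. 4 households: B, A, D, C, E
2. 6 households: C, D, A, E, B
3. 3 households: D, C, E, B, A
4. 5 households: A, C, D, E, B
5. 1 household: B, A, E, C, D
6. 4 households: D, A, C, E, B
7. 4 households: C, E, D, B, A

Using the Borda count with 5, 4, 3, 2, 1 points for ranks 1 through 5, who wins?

C

C: 4·2 + 6·5 + 3·4 + 5·4 + 1·2 + 4·3 + 4·5 = 104
A: 4·4 + 6·3 + 3·1 + 5·5 + 1·4 + 4·4 + 4·1 = 86
B: 4·5 + 6·1 + 3·2 + 5·1 + 1·5 + 4·1 + 4·2 = 54
E: 4·1 + 6·2 + 3·3 + 5·2 + 1·3 + 4·2 + 4·4 = 62
D: 4·3 + 6·4 + 3·5 + 5·3 + 1·1 + 4·5 + 4·3 = 99
C has the highest Borda score (104).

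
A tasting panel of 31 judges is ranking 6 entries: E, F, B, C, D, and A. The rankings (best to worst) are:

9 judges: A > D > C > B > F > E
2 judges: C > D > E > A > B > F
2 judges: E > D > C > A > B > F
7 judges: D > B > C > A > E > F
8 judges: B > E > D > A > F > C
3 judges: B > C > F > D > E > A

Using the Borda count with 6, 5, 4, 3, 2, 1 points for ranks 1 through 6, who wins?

D

E: 9·1 + 2·4 + 2·6 + 7·2 + 8·5 + 3·2 = 89
F: 9·2 + 2·1 + 2·1 + 7·1 + 8·2 + 3·4 = 57
B: 9·3 + 2·2 + 2·2 + 7·5 + 8·6 + 3·6 = 136
C: 9·4 + 2·6 + 2·4 + 7·4 + 8·1 + 3·5 = 107
D: 9·5 + 2·5 + 2·5 + 7·6 + 8·4 + 3·3 = 148
A: 9·6 + 2·3 + 2·3 + 7·3 + 8·3 + 3·1 = 114
D has the highest Borda score (148).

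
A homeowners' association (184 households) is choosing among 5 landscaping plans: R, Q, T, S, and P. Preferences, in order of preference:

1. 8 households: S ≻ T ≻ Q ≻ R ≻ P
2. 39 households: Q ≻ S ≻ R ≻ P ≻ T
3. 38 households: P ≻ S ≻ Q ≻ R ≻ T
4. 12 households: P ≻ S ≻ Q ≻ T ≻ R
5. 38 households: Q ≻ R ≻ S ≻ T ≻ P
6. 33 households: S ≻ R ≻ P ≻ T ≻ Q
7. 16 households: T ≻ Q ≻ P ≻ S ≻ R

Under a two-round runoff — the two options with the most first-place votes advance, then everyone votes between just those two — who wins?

Q

Round 1 first-place votes: R 0, Q 77, T 16, S 41, P 50.
Q and P advance.
Runoff: Q is preferred to P by 101 voters; P by 83.
Q wins the runoff.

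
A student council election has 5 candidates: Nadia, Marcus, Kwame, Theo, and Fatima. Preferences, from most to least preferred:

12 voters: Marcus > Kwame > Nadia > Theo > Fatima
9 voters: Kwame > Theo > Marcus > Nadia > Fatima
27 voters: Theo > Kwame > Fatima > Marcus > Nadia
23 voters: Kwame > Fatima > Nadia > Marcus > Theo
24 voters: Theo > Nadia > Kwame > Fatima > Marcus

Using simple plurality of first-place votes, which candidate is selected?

First-place votes: Nadia 0, Marcus 12, Kwame 32, Theo 51, Fatima 0.
Theo has the most first-place votes.

Theo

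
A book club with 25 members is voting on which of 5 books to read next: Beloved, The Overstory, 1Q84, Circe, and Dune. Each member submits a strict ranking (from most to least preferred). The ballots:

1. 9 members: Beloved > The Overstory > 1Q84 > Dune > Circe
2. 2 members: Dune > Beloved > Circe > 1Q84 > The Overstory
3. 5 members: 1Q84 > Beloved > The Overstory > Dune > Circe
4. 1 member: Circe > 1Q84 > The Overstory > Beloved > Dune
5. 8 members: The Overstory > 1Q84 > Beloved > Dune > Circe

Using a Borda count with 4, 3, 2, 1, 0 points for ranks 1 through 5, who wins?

Beloved

Beloved: 9·4 + 2·3 + 5·3 + 1·1 + 8·2 = 74
The Overstory: 9·3 + 2·0 + 5·2 + 1·2 + 8·4 = 71
1Q84: 9·2 + 2·1 + 5·4 + 1·3 + 8·3 = 67
Circe: 9·0 + 2·2 + 5·0 + 1·4 + 8·0 = 8
Dune: 9·1 + 2·4 + 5·1 + 1·0 + 8·1 = 30
Beloved has the highest Borda score (74).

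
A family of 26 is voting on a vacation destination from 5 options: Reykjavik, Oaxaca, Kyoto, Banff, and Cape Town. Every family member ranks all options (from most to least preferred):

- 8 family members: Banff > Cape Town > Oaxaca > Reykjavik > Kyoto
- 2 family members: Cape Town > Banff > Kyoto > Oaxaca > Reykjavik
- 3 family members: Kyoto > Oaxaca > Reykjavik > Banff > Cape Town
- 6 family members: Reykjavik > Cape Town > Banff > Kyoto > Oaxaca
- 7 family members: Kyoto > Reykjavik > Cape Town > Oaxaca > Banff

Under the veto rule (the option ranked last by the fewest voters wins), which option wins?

Last-place votes: Reykjavik 2, Oaxaca 6, Kyoto 8, Banff 7, Cape Town 3.
Reykjavik is ranked last by the fewest voters, so Reykjavik wins.

Reykjavik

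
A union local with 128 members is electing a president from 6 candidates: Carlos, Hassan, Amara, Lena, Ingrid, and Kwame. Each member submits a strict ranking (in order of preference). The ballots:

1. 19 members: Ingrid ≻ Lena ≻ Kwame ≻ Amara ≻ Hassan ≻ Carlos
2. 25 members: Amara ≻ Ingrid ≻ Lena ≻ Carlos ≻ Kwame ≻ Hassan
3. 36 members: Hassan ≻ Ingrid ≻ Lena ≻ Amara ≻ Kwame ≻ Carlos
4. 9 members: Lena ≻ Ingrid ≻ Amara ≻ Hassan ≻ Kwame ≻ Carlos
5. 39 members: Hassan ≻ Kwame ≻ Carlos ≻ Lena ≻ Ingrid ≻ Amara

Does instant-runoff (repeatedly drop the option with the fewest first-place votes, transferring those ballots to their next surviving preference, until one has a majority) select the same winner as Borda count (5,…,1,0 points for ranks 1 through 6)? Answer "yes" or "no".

Instant-runoff — R1 Carlos 0, Hassan 75, Amara 25, Lena 9, Ingrid 19, Kwame 0 (Hassan winner). Winner: Hassan.
Borda — scores: Carlos 167, Hassan 412, Amara 262, Lena 382, Ingrid 414, Kwame 283. Winner: Ingrid.
The two methods disagree.

no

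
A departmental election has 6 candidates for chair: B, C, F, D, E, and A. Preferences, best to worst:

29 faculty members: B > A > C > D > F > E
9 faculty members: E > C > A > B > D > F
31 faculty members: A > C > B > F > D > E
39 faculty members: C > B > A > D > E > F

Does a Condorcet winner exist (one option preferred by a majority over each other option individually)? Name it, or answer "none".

Checking pairwise contests:
C beats B 79–29.
A beats C 60–48.
B beats F 108–0.
B beats D 108–0.
B beats E 99–9.
B beats A 68–40.
Every option loses at least one head-to-head, so there is no Condorcet winner.

none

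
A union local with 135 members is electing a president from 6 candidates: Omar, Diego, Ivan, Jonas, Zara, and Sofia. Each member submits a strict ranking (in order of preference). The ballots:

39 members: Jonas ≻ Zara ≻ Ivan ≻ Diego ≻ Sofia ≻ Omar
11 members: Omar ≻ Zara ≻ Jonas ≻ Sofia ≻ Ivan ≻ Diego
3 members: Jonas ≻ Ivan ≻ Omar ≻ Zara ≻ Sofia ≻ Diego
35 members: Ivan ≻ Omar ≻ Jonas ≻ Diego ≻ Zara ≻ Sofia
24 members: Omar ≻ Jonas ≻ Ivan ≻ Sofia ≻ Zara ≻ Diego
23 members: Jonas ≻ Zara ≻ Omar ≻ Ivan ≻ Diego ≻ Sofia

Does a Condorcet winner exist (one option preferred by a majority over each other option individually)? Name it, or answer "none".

none

Checking pairwise contests:
Ivan beats Omar 77–58.
Omar beats Diego 96–39.
Jonas beats Ivan 100–35.
Omar beats Jonas 70–65.
Omar beats Zara 73–62.
Omar beats Sofia 96–39.
Every option loses at least one head-to-head, so there is no Condorcet winner.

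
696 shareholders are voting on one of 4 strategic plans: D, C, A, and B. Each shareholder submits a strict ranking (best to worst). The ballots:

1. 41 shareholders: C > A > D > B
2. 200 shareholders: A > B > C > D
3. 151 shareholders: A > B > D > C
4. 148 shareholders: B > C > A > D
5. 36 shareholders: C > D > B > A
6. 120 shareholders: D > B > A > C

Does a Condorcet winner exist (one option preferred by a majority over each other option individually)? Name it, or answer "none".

A vs D: 540–156 for A.
A vs C: 471–225 for A.
A vs B: 392–304 for A.
A beats every other option head-to-head.

A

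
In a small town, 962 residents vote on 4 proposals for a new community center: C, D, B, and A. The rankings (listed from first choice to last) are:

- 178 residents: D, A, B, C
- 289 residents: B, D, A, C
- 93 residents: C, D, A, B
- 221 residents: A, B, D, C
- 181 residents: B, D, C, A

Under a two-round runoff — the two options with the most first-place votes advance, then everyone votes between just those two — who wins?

Round 1 first-place votes: C 93, D 178, B 470, A 221.
B and A advance.
Runoff: B is preferred to A by 470 voters; A by 492.
A wins the runoff.

A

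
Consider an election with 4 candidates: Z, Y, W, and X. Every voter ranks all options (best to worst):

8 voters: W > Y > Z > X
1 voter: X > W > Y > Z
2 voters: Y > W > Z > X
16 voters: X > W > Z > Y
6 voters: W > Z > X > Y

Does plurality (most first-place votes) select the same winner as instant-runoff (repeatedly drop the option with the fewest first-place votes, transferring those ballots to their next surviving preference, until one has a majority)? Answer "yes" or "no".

yes

Plurality — first-place votes: Z 0, Y 2, W 14, X 17. Winner: X.
Instant-runoff — R1 Z 0, Y 2, W 14, X 17 (X winner). Winner: X.
The two methods agree.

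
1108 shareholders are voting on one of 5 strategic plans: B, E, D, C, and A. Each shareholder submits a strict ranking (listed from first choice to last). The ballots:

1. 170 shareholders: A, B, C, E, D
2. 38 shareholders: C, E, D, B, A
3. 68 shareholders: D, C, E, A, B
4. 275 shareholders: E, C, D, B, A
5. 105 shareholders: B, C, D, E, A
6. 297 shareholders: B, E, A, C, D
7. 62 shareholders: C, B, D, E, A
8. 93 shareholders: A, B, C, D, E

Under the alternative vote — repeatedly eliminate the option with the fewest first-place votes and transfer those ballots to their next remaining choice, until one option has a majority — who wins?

Round 1: B 402, E 275, D 68, C 100, A 263. Eliminate D.
Round 2: B 402, E 275, C 168, A 263. Eliminate C.
Round 3: B 464, E 381, A 263. Eliminate A.
Round 4: B 727, E 381. B has a majority.

B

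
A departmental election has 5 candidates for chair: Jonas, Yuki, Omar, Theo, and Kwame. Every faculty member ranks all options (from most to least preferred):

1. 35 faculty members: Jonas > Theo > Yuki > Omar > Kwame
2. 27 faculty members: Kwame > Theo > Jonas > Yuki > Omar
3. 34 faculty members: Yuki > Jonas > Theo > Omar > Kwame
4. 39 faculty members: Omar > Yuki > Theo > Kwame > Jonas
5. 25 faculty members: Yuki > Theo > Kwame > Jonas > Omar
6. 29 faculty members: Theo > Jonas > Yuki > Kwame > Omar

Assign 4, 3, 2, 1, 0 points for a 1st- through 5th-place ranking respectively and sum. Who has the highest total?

Theo

Jonas: 35·4 + 27·2 + 34·3 + 39·0 + 25·1 + 29·3 = 408
Yuki: 35·2 + 27·1 + 34·4 + 39·3 + 25·4 + 29·2 = 508
Omar: 35·1 + 27·0 + 34·1 + 39·4 + 25·0 + 29·0 = 225
Theo: 35·3 + 27·3 + 34·2 + 39·2 + 25·3 + 29·4 = 523
Kwame: 35·0 + 27·4 + 34·0 + 39·1 + 25·2 + 29·1 = 226
Theo has the highest Borda score (523).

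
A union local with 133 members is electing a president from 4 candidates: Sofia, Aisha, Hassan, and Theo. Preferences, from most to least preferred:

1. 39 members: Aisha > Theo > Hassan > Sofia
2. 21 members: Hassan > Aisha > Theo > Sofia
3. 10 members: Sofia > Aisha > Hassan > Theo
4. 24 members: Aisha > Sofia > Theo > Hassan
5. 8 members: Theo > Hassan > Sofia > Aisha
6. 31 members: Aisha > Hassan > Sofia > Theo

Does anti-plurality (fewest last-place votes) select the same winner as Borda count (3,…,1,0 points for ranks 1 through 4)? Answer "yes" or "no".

Anti-plurality — last-place votes: Sofia 60, Aisha 8, Hassan 24, Theo 41. Winner: Aisha.
Borda — scores: Sofia 117, Aisha 344, Hassan 190, Theo 147. Winner: Aisha.
The two methods agree.

yes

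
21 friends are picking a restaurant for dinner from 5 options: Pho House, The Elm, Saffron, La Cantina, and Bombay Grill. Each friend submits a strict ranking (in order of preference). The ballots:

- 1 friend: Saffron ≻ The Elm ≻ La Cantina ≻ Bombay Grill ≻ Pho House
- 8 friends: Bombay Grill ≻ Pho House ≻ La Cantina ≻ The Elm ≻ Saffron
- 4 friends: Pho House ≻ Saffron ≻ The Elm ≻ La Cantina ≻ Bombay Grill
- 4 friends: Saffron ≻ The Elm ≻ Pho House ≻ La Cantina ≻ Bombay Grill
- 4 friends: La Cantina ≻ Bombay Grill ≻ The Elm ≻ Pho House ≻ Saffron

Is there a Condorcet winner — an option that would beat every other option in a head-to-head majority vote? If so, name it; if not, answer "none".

none

Checking pairwise contests:
Bombay Grill beats Pho House 13–8.
Pho House beats The Elm 12–9.
Pho House beats Saffron 16–5.
Pho House beats La Cantina 16–5.
La Cantina beats Bombay Grill 13–8.
Every option loses at least one head-to-head, so there is no Condorcet winner.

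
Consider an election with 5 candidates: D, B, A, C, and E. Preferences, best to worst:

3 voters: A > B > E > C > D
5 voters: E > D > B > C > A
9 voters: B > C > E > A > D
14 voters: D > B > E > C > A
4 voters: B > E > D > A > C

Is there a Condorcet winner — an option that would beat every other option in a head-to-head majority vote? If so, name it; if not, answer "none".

Checking pairwise contests:
E beats D 21–14.
D beats B 19–16.
D beats A 23–12.
D beats C 23–12.
B beats E 30–5.
Every option loses at least one head-to-head, so there is no Condorcet winner.

none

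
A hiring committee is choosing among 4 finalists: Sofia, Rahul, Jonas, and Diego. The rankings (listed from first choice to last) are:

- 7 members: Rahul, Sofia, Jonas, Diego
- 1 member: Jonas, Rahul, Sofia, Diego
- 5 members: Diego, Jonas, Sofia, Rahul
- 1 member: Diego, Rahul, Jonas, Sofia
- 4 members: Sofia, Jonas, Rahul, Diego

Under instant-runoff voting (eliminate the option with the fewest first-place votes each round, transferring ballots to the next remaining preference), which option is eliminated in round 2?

Sofia

Round 1: Sofia 4, Rahul 7, Jonas 1, Diego 6. Eliminate Jonas.
Round 2: Sofia 4, Rahul 8, Diego 6. Eliminate Sofia.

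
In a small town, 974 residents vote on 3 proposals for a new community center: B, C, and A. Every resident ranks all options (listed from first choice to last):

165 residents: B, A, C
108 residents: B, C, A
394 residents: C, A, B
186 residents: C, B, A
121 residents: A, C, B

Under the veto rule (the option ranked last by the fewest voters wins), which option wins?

C

Last-place votes: B 515, C 165, A 294.
C is ranked last by the fewest voters, so C wins.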